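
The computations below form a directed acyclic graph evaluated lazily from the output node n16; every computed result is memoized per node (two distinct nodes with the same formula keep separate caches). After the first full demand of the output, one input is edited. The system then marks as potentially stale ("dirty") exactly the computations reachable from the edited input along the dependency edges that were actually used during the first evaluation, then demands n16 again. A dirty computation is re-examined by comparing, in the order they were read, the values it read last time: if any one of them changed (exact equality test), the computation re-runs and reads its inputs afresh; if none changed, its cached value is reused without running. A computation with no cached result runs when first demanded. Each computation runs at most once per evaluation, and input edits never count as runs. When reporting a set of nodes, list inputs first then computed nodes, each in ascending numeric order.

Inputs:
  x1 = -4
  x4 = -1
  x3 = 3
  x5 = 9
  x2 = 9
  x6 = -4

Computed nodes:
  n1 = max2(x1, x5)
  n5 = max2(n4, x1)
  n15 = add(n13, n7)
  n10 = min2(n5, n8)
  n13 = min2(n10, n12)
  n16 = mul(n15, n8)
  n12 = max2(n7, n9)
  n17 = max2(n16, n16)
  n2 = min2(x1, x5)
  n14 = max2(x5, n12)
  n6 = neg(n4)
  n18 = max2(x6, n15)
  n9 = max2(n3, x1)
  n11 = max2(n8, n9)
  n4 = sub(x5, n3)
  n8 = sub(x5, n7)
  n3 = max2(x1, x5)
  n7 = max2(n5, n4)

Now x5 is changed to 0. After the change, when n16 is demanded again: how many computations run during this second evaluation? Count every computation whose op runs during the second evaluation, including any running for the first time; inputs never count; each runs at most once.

8 computations run: n3, n4, n8, n9, n10, n12, n13, n16.
Note where the cutoff bites: n5 is checked, finds nothing changed, and keeps its cache.

First demand of the output computes:
  n3 = max2(-4, 9) = 9
  n4 = sub(9, 9) = 0
  n5 = max2(0, -4) = 0
  n7 = max2(0, 0) = 0
  n8 = sub(9, 0) = 9
  n9 = max2(9, -4) = 9
  n10 = min2(0, 9) = 0
  n12 = max2(0, 9) = 9
  n13 = min2(0, 9) = 0
  n15 = add(0, 0) = 0
  n16 = mul(0, 9) = 0

After the edit, cleaning proceeds:
  n3: a read changed (x5 9->0) — executes, giving 0.
  n4: a read changed (x5 9->0; n3 9->0) — executes, giving 0 — identical to its old value.
  n5: dirty, but its reads are unchanged (n4 unchanged, x1 unchanged); cached 0 stands.
  n7: dirty, but its reads are unchanged (n5 unchanged, n4 unchanged); cached 0 stands.
  n8: a read changed (x5 9->0) — executes, giving 0.
  n9: a read changed (n3 9->0) — executes, giving 0.
  n10: a read changed (n8 9->0) — executes, giving 0 — identical to its old value.
  n12: a read changed (n9 9->0) — executes, giving 0.
  n13: a read changed (n12 9->0) — executes, giving 0 — identical to its old value.
  n15: dirty, but its reads are unchanged (n13 unchanged, n7 unchanged); cached 0 stands.
  n16: a read changed (n8 9->0) — executes, giving 0 — identical to its old value.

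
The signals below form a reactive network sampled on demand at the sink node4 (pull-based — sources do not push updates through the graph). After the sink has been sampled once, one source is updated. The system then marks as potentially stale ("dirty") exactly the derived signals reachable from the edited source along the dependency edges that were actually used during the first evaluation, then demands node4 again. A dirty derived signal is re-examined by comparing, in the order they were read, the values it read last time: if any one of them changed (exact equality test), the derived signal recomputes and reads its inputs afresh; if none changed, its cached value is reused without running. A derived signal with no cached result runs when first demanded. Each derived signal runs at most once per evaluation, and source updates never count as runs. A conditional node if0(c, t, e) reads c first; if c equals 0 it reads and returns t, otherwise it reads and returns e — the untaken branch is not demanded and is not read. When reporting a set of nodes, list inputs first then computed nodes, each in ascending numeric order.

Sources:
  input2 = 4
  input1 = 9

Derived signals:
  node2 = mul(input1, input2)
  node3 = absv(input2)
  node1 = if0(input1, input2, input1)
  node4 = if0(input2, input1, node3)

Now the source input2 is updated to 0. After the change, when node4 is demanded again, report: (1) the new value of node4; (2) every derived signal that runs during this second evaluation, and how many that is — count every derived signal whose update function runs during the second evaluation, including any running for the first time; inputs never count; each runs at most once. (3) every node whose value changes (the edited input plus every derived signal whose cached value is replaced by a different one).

Initial pass — values computed on the first demand:
  node3 = absv(4) = 4
  node4 = if0(input2=4 -> else branch node3) = 4

Second demand — change propagation:
  node3: dirty yet unreached — the second evaluation never asks for it.
  node4: re-runs because input2 4->0; new result 9.

The important point: the flipped condition redirects demand; node3 is left stale, never re-checked.

node4 now evaluates to 9.
Run set: node4 (1 run).
Changed values: input2, node4.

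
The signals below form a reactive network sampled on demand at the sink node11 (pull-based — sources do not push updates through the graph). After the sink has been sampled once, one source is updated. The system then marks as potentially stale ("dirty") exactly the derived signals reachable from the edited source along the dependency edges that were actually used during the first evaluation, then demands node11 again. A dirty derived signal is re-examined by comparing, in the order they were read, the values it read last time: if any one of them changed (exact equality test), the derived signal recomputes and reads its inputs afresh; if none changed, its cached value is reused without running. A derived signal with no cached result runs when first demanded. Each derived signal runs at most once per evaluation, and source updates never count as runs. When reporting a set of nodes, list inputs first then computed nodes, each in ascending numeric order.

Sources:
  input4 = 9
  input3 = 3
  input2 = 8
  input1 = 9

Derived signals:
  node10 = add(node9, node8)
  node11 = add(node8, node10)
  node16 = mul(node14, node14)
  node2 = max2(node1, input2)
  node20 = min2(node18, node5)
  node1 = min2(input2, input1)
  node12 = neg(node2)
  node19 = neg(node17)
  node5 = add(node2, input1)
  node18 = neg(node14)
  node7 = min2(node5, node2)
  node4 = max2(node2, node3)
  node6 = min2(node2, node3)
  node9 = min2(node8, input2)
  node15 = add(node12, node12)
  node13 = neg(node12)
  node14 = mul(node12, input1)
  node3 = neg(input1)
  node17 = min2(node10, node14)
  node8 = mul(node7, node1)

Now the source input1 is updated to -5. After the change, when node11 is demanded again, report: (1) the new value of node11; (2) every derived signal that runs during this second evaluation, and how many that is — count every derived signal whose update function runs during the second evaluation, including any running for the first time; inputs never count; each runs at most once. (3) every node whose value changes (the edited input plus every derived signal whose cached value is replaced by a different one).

Initial pass — values computed on the first demand:
  node1 = min2(8, 9) = 8
  node2 = max2(8, 8) = 8
  node5 = add(8, 9) = 17
  node7 = min2(17, 8) = 8
  node8 = mul(8, 8) = 64
  node9 = min2(64, 8) = 8
  node10 = add(8, 64) = 72
  node11 = add(64, 72) = 136

Second demand — change propagation:
  node1: re-runs because input1 9->-5; new result -5.
  node2: re-runs because node1 8->-5; new result 8 (unchanged).
  node5: re-runs because input1 9->-5; new result 3.
  node7: re-runs because node5 17->3; new result 3.
  node8: re-runs because node7 8->3; node1 8->-5; new result -15.
  node9: re-runs because node8 64->-15; new result -15.
  node10: re-runs because node9 8->-15; node8 64->-15; new result -30.
  node11: re-runs because node8 64->-15; node10 72->-30; new result -45.

node11 now evaluates to -45.
Run set: node1, node2, node5, node7, node8, node9, node10, node11 (8 run).
Changed values: input1, node1, node5, node7, node8, node9, node10, node11.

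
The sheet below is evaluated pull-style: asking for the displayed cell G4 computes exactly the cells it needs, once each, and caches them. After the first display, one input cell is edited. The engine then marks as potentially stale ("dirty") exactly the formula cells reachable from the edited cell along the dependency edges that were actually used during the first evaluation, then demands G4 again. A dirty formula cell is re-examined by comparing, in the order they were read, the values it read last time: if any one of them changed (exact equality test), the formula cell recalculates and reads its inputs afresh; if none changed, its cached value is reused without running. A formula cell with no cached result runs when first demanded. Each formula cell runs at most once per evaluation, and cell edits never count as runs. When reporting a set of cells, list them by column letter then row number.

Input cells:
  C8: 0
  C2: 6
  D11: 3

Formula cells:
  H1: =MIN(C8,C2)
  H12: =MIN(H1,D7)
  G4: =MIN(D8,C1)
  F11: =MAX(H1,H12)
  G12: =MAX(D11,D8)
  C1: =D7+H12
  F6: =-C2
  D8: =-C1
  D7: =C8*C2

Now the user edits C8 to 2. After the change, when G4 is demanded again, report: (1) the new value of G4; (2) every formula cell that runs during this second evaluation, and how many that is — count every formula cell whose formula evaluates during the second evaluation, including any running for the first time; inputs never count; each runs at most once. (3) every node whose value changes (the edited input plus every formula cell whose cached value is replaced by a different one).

Demanding G4 again yields -14.
6 formula cells run: C1, D7, D8, G4, H1, H12.
The nodes whose values change: C1, C8, D7, D8, G4, H1, H12.

First demand of the output computes:
  D7 = 0 * 6 = 0
  H1 = MIN(0, 6) = 0
  H12 = MIN(0, 0) = 0
  C1 = 0 + 0 = 0
  D8 = -(0) = 0
  G4 = MIN(0, 0) = 0

After the edit, cleaning proceeds:
  D7: a read changed (C8 0->2) — executes, giving 12.
  H1: a read changed (C8 0->2) — executes, giving 2.
  H12: a read changed (H1 0->2; D7 0->12) — executes, giving 2.
  C1: a read changed (D7 0->12; H12 0->2) — executes, giving 14.
  D8: a read changed (C1 0->14) — executes, giving -14.
  G4: a read changed (D8 0->-14; C1 0->14) — executes, giving -14.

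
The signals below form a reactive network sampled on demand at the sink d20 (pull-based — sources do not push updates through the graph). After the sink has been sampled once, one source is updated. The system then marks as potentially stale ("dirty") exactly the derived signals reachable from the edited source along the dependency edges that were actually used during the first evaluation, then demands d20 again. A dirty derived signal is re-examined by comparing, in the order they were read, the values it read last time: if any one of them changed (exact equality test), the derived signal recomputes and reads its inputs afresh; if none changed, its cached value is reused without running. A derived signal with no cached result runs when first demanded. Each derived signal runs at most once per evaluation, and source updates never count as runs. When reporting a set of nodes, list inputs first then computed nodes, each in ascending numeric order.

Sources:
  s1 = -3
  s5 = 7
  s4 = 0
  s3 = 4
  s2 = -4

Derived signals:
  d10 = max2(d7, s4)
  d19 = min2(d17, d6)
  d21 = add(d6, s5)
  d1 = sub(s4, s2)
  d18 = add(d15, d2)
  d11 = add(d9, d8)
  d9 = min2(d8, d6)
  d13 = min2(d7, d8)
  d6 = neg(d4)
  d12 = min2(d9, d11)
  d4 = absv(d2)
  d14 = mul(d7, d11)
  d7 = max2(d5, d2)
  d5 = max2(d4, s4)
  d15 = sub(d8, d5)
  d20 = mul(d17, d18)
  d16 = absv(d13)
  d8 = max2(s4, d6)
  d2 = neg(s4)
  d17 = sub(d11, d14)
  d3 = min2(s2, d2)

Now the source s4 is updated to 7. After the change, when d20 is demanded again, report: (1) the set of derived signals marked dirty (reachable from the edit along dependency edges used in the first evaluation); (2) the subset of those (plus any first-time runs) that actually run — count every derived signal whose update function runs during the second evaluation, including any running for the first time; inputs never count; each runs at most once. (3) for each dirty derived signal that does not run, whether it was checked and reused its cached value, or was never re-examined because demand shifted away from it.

Dirty set: d2, d4, d5, d6, d7, d8, d9, d11, d14, d15, d17, d18, d20.
Run set: d2, d4, d5, d6, d7, d8, d9, d11, d14, d15, d18, d20 (12 run).
Re-examined without running (cache reused): d17.
The important point: at d17 every value read last time is unchanged, so the dirty flag clears without a run.

Initial pass — values computed on the first demand:
  d2 = neg(0) = 0
  d4 = absv(0) = 0
  d5 = max2(0, 0) = 0
  d6 = neg(0) = 0
  d7 = max2(0, 0) = 0
  d8 = max2(0, 0) = 0
  d9 = min2(0, 0) = 0
  d11 = add(0, 0) = 0
  d14 = mul(0, 0) = 0
  d15 = sub(0, 0) = 0
  d17 = sub(0, 0) = 0
  d18 = add(0, 0) = 0
  d20 = mul(0, 0) = 0

Second demand — change propagation:
  d2: re-runs because s4 0->7; new result -7.
  d4: re-runs because d2 0->-7; new result 7.
  d5: re-runs because d4 0->7; s4 0->7; new result 7.
  d6: re-runs because d4 0->7; new result -7.
  d7: re-runs because d5 0->7; d2 0->-7; new result 7.
  d8: re-runs because s4 0->7; d6 0->-7; new result 7.
  d9: re-runs because d8 0->7; d6 0->-7; new result -7.
  d11: re-runs because d9 0->-7; d8 0->7; new result 0 (unchanged).
  d14: re-runs because d7 0->7; new result 0 (unchanged).
  d15: re-runs because d8 0->7; d5 0->7; new result 0 (unchanged).
  d17: re-examined; everything it read last time is the same (d11 unchanged, d14 unchanged) — cache 0 kept, no run.
  d18: re-runs because d2 0->-7; new result -7.
  d20: re-runs because d18 0->-7; new result 0 (unchanged).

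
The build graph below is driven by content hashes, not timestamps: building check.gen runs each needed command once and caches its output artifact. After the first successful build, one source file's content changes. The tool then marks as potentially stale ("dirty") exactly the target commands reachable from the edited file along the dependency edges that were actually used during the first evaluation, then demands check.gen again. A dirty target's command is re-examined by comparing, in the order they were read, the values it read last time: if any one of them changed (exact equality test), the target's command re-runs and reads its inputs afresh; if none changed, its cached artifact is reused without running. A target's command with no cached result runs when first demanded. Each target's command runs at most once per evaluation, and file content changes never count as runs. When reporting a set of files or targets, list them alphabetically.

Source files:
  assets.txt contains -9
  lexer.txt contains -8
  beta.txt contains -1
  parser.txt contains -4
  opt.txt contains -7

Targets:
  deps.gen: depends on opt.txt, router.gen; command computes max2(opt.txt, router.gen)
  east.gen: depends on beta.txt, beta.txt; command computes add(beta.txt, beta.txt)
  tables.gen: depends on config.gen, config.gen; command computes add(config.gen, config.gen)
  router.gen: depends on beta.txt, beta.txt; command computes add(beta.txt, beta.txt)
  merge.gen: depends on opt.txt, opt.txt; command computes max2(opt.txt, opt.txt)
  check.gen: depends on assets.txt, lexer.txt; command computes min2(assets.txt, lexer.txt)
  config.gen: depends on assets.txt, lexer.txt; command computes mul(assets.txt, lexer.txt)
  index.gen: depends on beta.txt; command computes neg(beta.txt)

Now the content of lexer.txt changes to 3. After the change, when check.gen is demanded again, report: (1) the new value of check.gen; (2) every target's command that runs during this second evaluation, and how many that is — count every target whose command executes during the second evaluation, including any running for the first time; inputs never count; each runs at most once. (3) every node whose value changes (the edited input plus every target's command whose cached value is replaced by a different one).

Initial pass — values computed on the first demand:
  check.gen = min2(-9, -8) = -9

Second demand — change propagation:
  check.gen: re-runs because lexer.txt -8->3; new result -9 (unchanged).

check.gen now evaluates to -9.
Run set: check.gen (1 run).
Changed values: lexer.txt.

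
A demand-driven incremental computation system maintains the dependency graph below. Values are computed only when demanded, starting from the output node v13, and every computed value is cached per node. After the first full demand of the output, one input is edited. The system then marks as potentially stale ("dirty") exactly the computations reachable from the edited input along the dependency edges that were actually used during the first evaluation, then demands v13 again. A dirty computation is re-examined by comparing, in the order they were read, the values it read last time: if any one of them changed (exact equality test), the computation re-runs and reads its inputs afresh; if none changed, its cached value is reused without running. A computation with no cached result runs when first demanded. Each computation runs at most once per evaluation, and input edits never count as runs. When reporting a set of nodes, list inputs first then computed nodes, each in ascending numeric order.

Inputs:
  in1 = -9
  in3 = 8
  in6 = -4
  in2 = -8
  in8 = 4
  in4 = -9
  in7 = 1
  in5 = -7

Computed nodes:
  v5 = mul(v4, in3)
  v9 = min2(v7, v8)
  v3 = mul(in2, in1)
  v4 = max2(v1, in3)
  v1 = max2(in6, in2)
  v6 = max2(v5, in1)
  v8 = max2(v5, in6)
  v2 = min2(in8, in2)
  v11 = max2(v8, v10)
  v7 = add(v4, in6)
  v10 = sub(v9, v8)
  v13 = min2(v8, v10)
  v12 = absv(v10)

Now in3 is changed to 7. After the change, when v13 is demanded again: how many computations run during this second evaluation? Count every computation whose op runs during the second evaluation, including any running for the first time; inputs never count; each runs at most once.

First evaluation (everything demanded from the output):
  v1 = max2(-4, -8) = -4
  v4 = max2(-4, 8) = 8
  v5 = mul(8, 8) = 64
  v7 = add(8, -4) = 4
  v8 = max2(64, -4) = 64
  v9 = min2(4, 64) = 4
  v10 = sub(4, 64) = -60
  v13 = min2(64, -60) = -60

Propagation after the edit:
  v4: runs — in3 8->7; result 7.
  v5: runs — v4 8->7; in3 8->7; result 49.
  v7: runs — v4 8->7; result 3.
  v8: runs — v5 64->49; result 49.
  v9: runs — v7 4->3; v8 64->49; result 3.
  v10: runs — v9 4->3; v8 64->49; result -46.
  v13: runs — v8 64->49; v10 -60->-46; result -46.

Computations that run: v4, v5, v7, v8, v9, v10, v13 — 7 in total.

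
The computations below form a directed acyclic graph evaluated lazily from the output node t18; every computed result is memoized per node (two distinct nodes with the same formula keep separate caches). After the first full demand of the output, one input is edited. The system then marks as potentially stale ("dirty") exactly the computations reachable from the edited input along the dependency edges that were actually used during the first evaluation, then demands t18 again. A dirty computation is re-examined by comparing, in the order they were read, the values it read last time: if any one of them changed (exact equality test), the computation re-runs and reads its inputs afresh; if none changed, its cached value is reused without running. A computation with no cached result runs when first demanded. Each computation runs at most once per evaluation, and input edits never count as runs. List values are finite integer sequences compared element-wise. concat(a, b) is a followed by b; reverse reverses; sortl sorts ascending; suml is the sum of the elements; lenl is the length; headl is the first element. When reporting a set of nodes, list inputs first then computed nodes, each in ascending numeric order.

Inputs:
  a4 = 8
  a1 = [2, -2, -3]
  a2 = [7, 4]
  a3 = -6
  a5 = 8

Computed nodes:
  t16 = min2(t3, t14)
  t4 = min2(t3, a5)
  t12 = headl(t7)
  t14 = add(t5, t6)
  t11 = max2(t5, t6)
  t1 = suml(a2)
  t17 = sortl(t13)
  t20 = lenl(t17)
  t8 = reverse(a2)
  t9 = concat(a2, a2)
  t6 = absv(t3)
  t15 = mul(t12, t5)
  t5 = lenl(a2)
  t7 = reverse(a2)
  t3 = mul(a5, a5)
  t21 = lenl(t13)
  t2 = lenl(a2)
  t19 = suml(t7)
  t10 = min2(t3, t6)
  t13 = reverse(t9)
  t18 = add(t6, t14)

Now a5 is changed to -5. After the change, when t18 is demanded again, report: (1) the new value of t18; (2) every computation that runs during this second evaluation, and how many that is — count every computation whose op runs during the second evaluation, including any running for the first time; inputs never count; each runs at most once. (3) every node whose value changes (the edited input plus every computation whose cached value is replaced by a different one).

First demand of the output computes:
  t3 = mul(8, 8) = 64
  t5 = lenl([7, 4]) = 2
  t6 = absv(64) = 64
  t14 = add(2, 64) = 66
  t18 = add(64, 66) = 130

After the edit, cleaning proceeds:
  t3: a read changed (a5 8->-5; a5 8->-5) — executes, giving 25.
  t6: a read changed (t3 64->25) — executes, giving 25.
  t14: a read changed (t6 64->25) — executes, giving 27.
  t18: a read changed (t6 64->25; t14 66->27) — executes, giving 52.

Demanding t18 again yields 52.
4 computations run: t3, t6, t14, t18.
The nodes whose values change: a5, t3, t6, t14, t18.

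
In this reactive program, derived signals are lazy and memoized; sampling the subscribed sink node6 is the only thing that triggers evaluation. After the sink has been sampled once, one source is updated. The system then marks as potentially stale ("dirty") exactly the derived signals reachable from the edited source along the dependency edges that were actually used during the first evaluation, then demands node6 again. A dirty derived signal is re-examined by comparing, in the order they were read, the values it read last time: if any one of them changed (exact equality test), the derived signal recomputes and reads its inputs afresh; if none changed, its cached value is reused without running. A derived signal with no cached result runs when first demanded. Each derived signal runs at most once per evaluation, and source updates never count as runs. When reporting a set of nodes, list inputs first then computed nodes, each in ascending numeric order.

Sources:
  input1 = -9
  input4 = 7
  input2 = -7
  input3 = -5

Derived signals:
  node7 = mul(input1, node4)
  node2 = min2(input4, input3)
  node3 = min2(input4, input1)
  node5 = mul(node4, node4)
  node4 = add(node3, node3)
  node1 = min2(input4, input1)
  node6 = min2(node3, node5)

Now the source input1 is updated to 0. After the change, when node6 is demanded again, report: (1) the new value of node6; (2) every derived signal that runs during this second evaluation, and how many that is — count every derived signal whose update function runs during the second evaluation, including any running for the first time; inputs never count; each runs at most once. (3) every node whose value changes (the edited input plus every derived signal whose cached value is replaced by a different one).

Demanding node6 again yields 0.
4 derived signals run: node3, node4, node5, node6.
The nodes whose values change: input1, node3, node4, node5, node6.

First demand of the output computes:
  node3 = min2(7, -9) = -9
  node4 = add(-9, -9) = -18
  node5 = mul(-18, -18) = 324
  node6 = min2(-9, 324) = -9

After the edit, cleaning proceeds:
  node3: a read changed (input1 -9->0) — executes, giving 0.
  node4: a read changed (node3 -9->0; node3 -9->0) — executes, giving 0.
  node5: a read changed (node4 -18->0; node4 -18->0) — executes, giving 0.
  node6: a read changed (node3 -9->0; node5 324->0) — executes, giving 0.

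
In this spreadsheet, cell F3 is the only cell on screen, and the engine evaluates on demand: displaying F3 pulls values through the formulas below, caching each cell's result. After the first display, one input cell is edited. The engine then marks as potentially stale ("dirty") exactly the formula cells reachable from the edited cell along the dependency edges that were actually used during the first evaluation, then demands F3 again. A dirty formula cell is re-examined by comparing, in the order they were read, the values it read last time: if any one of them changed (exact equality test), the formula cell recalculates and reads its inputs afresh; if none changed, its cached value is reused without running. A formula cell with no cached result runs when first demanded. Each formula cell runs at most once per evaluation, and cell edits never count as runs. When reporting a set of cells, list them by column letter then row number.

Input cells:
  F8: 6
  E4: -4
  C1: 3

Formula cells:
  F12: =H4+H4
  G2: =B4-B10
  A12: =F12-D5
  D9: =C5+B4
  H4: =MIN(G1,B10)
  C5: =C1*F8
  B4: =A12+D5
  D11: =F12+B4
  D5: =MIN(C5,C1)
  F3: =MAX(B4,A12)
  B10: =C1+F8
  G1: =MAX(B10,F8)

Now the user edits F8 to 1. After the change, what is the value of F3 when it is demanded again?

F3 now evaluates to 8.

Initial pass — values computed on the first demand:
  B10 = 3 + 6 = 9
  C5 = 3 * 6 = 18
  D5 = MIN(18, 3) = 3
  G1 = MAX(9, 6) = 9
  H4 = MIN(9, 9) = 9
  F12 = 9 + 9 = 18
  A12 = 18 - 3 = 15
  B4 = 15 + 3 = 18
  F3 = MAX(18, 15) = 18

Second demand — change propagation:
  B10: re-runs because F8 6->1; new result 4.
  C5: re-runs because F8 6->1; new result 3.
  D5: re-runs because C5 18->3; new result 3 (unchanged).
  G1: re-runs because B10 9->4; F8 6->1; new result 4.
  H4: re-runs because G1 9->4; B10 9->4; new result 4.
  F12: re-runs because H4 9->4; H4 9->4; new result 8.
  A12: re-runs because F12 18->8; new result 5.
  B4: re-runs because A12 15->5; new result 8.
  F3: re-runs because B4 18->8; A12 15->5; new result 8.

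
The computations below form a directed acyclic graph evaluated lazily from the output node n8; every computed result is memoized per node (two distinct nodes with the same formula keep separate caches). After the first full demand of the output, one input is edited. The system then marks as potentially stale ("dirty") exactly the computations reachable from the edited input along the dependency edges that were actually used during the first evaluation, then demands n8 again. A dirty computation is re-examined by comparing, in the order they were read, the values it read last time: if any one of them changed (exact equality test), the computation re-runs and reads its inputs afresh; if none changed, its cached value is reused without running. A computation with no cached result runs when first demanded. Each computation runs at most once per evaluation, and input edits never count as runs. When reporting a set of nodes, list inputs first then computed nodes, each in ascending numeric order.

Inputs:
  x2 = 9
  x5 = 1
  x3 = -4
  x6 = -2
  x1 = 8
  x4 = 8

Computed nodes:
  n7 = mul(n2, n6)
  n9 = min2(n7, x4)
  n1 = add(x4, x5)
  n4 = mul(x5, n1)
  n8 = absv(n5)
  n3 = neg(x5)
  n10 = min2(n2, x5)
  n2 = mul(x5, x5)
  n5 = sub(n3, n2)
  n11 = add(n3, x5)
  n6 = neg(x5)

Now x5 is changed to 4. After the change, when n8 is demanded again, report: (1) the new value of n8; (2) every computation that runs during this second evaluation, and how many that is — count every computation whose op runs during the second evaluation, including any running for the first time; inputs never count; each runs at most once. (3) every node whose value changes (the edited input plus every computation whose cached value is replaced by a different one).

Demanding n8 again yields 20.
4 computations run: n2, n3, n5, n8.
The nodes whose values change: x5, n2, n3, n5, n8.

First demand of the output computes:
  n2 = mul(1, 1) = 1
  n3 = neg(1) = -1
  n5 = sub(-1, 1) = -2
  n8 = absv(-2) = 2

After the edit, cleaning proceeds:
  n2: a read changed (x5 1->4; x5 1->4) — executes, giving 16.
  n3: a read changed (x5 1->4) — executes, giving -4.
  n5: a read changed (n3 -1->-4; n2 1->16) — executes, giving -20.
  n8: a read changed (n5 -2->-20) — executes, giving 20.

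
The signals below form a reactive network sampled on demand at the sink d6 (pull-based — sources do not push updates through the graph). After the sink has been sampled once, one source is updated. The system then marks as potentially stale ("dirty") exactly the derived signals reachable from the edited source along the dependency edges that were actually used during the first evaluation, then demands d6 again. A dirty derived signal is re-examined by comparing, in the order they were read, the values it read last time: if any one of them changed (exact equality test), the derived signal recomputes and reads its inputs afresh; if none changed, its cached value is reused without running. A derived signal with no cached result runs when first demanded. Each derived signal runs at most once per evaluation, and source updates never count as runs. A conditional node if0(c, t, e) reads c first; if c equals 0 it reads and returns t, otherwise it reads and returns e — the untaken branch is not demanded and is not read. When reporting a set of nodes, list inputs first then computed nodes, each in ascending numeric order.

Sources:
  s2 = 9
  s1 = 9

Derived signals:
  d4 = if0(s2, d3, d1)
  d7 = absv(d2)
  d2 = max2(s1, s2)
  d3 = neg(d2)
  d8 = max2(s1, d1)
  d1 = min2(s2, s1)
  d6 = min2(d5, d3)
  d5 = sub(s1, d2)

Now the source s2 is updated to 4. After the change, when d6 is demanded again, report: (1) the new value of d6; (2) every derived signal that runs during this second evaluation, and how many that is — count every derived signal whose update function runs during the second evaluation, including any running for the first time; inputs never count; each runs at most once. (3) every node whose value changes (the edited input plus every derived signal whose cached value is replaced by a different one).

d6 now evaluates to -9.
Run set: d2 (1 run).
Changed values: s2.
The important point: d2 recomputes to an identical value, and the output ends up unchanged.

Initial pass — values computed on the first demand:
  d2 = max2(9, 9) = 9
  d3 = neg(9) = -9
  d5 = sub(9, 9) = 0
  d6 = min2(0, -9) = -9

Second demand — change propagation:
  d2: re-runs because s2 9->4; new result 9 (unchanged).
  d3: re-examined; everything it read last time is the same (d2 unchanged) — cache -9 kept, no run.
  d5: re-examined; everything it read last time is the same (s1 unchanged, d2 unchanged) — cache 0 kept, no run.
  d6: re-examined; everything it read last time is the same (d5 unchanged, d3 unchanged) — cache -9 kept, no run.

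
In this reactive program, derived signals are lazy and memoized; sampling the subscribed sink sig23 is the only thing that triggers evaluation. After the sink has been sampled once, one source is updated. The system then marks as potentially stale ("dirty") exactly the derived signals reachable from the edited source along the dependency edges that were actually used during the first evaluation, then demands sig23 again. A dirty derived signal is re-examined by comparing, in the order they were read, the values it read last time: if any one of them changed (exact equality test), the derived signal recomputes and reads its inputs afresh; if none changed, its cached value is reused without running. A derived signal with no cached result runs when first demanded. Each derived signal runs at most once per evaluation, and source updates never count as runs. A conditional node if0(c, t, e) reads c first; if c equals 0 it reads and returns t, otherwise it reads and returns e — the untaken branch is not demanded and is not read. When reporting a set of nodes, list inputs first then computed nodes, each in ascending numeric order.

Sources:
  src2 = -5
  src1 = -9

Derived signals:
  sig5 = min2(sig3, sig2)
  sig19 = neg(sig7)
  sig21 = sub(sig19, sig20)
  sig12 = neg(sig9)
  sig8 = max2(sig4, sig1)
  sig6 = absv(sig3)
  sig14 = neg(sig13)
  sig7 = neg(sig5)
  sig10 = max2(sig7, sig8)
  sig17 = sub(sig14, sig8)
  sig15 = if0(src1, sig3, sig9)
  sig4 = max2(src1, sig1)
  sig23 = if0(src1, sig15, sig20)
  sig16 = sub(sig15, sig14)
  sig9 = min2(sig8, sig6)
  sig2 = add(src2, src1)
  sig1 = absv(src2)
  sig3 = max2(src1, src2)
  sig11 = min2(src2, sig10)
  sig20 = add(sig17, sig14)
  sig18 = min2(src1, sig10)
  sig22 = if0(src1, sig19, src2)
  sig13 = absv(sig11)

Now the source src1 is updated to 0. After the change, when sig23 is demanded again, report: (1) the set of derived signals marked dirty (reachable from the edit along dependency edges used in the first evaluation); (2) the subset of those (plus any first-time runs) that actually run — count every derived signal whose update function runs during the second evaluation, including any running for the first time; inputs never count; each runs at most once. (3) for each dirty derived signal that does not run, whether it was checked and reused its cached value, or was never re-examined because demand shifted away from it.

The edit dirties: sig2, sig3, sig4, sig5, sig7, sig8, sig10, sig11, sig13, sig14, sig17, sig20, sig23.
3 derived signals run: sig3, sig15, sig23.
Unvisited dirty nodes (no longer demanded): sig2, sig4, sig5, sig7, sig8, sig10, sig11, sig13, sig14, sig17, sig20.
Note the branch switch — demand abandons sig2, sig4, sig5, sig7, sig8, sig10, sig11, sig13, sig14, sig17, sig20, which are never re-examined.

First demand of the output computes:
  sig1 = absv(-5) = 5
  sig2 = add(-5, -9) = -14
  sig3 = max2(-9, -5) = -5
  sig4 = max2(-9, 5) = 5
  sig5 = min2(-5, -14) = -14
  sig7 = neg(-14) = 14
  sig8 = max2(5, 5) = 5
  sig10 = max2(14, 5) = 14
  sig11 = min2(-5, 14) = -5
  sig13 = absv(-5) = 5
  sig14 = neg(5) = -5
  sig17 = sub(-5, 5) = -10
  sig20 = add(-10, -5) = -15
  sig23 = if0(src1=-9 -> else branch sig20) = -15

After the edit, cleaning proceeds:
  sig2: stays stale; no demand reaches it after the flip.
  sig3: a read changed (src1 -9->0) — executes, giving 0.
  sig4: stays stale; no demand reaches it after the flip.
  sig5: stays stale; no demand reaches it after the flip.
  sig7: stays stale; no demand reaches it after the flip.
  sig8: stays stale; no demand reaches it after the flip.
  sig10: stays stale; no demand reaches it after the flip.
  sig11: stays stale; no demand reaches it after the flip.
  sig13: stays stale; no demand reaches it after the flip.
  sig14: stays stale; no demand reaches it after the flip.
  sig15: had never run; runs now, result 0.
  sig17: stays stale; no demand reaches it after the flip.
  sig20: stays stale; no demand reaches it after the flip.
  sig23: a read changed (src1 -9->0) — executes, giving 0.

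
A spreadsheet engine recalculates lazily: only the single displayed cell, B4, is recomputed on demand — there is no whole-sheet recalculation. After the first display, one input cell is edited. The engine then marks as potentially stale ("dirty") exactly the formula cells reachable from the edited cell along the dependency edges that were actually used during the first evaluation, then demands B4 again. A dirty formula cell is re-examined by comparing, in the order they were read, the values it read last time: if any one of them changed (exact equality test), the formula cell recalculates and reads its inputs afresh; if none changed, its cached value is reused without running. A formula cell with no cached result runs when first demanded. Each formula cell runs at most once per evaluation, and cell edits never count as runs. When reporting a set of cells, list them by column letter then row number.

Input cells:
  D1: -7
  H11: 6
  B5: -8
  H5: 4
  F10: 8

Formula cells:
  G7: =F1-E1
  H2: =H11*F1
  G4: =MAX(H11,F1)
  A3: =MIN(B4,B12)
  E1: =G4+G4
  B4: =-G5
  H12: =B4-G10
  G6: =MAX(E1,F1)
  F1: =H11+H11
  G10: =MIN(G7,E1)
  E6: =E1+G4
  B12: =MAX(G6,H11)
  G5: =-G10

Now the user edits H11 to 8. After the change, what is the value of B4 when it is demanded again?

New value of B4: -16.

First evaluation (everything demanded from the output):
  F1 = 6 + 6 = 12
  G4 = MAX(6, 12) = 12
  E1 = 12 + 12 = 24
  G7 = 12 - 24 = -12
  G10 = MIN(-12, 24) = -12
  G5 = -(-12) = 12
  B4 = -(12) = -12

Propagation after the edit:
  F1: runs — H11 6->8; H11 6->8; result 16.
  G4: runs — H11 6->8; F1 12->16; result 16.
  E1: runs — G4 12->16; G4 12->16; result 32.
  G7: runs — F1 12->16; E1 24->32; result -16.
  G10: runs — G7 -12->-16; E1 24->32; result -16.
  G5: runs — G10 -12->-16; result 16.
  B4: runs — G5 12->16; result -16.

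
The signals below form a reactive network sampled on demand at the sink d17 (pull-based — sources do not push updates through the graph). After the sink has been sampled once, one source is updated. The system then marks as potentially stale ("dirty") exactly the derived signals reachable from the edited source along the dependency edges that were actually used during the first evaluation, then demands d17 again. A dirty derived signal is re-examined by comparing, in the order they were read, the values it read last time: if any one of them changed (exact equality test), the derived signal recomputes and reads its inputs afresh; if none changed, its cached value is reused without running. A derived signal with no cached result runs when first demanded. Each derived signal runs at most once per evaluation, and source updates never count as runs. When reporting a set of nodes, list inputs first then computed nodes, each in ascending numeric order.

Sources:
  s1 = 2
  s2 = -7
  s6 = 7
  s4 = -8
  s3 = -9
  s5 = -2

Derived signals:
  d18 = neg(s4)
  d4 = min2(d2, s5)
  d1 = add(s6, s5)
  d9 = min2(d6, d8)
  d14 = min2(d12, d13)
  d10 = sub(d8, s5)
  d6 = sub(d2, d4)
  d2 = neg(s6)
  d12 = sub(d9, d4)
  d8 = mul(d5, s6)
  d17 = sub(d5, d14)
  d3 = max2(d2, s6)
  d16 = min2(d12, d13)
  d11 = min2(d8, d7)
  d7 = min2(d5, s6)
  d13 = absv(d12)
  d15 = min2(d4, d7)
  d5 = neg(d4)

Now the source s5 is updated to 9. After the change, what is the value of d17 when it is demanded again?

d17 now evaluates to 0.
The important point: d4 recomputes to an identical value, and the output ends up unchanged.

Initial pass — values computed on the first demand:
  d2 = neg(7) = -7
  d4 = min2(-7, -2) = -7
  d5 = neg(-7) = 7
  d6 = sub(-7, -7) = 0
  d8 = mul(7, 7) = 49
  d9 = min2(0, 49) = 0
  d12 = sub(0, -7) = 7
  d13 = absv(7) = 7
  d14 = min2(7, 7) = 7
  d17 = sub(7, 7) = 0

Second demand — change propagation:
  d4: re-runs because s5 -2->9; new result -7 (unchanged).
  d5: re-examined; everything it read last time is the same (d4 unchanged) — cache 7 kept, no run.
  d6: re-examined; everything it read last time is the same (d2 unchanged, d4 unchanged) — cache 0 kept, no run.
  d8: re-examined; everything it read last time is the same (d5 unchanged, s6 unchanged) — cache 49 kept, no run.
  d9: re-examined; everything it read last time is the same (d6 unchanged, d8 unchanged) — cache 0 kept, no run.
  d12: re-examined; everything it read last time is the same (d9 unchanged, d4 unchanged) — cache 7 kept, no run.
  d13: re-examined; everything it read last time is the same (d12 unchanged) — cache 7 kept, no run.
  d14: re-examined; everything it read last time is the same (d12 unchanged, d13 unchanged) — cache 7 kept, no run.
  d17: re-examined; everything it read last time is the same (d5 unchanged, d14 unchanged) — cache 0 kept, no run.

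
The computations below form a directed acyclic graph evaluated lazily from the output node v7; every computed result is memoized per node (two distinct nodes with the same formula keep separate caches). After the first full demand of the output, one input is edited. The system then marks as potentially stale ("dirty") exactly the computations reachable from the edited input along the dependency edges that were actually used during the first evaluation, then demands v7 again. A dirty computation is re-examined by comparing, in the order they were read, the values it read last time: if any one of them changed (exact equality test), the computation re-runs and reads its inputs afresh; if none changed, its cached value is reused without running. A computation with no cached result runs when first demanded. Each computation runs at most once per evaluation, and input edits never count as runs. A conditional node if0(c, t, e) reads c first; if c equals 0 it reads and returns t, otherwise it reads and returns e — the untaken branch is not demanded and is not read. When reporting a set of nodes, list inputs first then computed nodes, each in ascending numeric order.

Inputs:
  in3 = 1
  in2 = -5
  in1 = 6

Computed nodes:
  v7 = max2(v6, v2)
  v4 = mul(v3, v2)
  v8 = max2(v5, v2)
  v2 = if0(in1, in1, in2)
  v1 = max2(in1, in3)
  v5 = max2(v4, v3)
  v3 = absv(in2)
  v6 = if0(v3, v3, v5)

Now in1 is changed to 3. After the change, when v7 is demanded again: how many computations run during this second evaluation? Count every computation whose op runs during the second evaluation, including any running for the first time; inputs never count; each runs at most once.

1 computations run: v2.
Note the absorption at v2: it re-runs yet its value is the same, leaving the output's value untouched.

First demand of the output computes:
  v2 = if0(in1=6 -> else branch in2) = -5
  v3 = absv(-5) = 5
  v4 = mul(5, -5) = -25
  v5 = max2(-25, 5) = 5
  v6 = if0(v3=5 -> else branch v5) = 5
  v7 = max2(5, -5) = 5

After the edit, cleaning proceeds:
  v2: a read changed (in1 6->3) — executes, giving -5 — identical to its old value.
  v4: dirty, but its reads are unchanged (v3 unchanged, v2 unchanged); cached -25 stands.
  v5: dirty, but its reads are unchanged (v4 unchanged, v3 unchanged); cached 5 stands.
  v6: dirty, but its reads are unchanged (v3 unchanged, v5 unchanged); cached 5 stands.
  v7: dirty, but its reads are unchanged (v6 unchanged, v2 unchanged); cached 5 stands.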